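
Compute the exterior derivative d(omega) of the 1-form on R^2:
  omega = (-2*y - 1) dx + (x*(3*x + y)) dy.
d(omega) = (6*x + y + 2) dx ∧ dy

For a 1-form omega = sum_i f_i dx_i, the exterior derivative is
  d(omega) = sum_{i < j} (∂f_j/∂x_i - ∂f_i/∂x_j) dx_i ∧ dx_j.
  coefficient of dx ∧ dy: ∂f_2/∂x - ∂f_1/∂y = ∂(x*(3*x + y))/∂x - ∂(-2*y - 1)/∂y = 6*x + y + 2
Assembling: d(omega) = (6*x + y + 2) dx ∧ dy.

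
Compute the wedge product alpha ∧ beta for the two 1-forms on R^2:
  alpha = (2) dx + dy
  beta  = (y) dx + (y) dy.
alpha ∧ beta = (y) dx ∧ dy

Distribute the wedge, using dx_i ∧ dx_j = -dx_j ∧ dx_i and dx_i ∧ dx_i = 0. For each pair (i, j) with i < j, the coefficient of dx_i ∧ dx_j in alpha ∧ beta is (alpha_i * beta_j - alpha_j * beta_i). Collecting: alpha ∧ beta = (y) dx ∧ dy.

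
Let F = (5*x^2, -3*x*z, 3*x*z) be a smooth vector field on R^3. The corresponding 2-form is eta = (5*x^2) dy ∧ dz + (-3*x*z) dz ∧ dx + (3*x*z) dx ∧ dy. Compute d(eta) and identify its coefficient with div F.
d(eta) = (13*x) dx ∧ dy ∧ dz; div F = 13*x

For a 2-form in R^3 of the form above, applying d gives a 3-form with coefficient ∂P/∂x + ∂Q/∂y + ∂R/∂z:
  ∂P/∂x = 10*x
  ∂Q/∂y = 0
  ∂R/∂z = 3*x
Sum = 13*x, which is exactly div F.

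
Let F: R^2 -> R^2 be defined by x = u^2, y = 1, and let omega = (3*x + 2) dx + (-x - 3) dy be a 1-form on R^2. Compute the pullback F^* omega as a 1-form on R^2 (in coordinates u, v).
F^* omega = (6*u^3 + 4*u) du

Using F^*(f dg) = (f ∘ F) d(g ∘ F), substitute each coordinate x_i by F_i(u, v) in f_i, and replace dx_i by d F_i = (∂F_i/∂u) du + (∂F_i/∂v) dv.
  For the x component: f_1(F) = 3*u^2 + 2; d F_1 = (2*u) du + (0) dv
  For the y component: f_2(F) = -u^2 - 3; d F_2 = (0) du + (0) dv
Combining and collecting du, dv coefficients:
  coeff of du: 6*u^3 + 4*u
  coeff of dv: 0
F^* omega = (6*u^3 + 4*u) du.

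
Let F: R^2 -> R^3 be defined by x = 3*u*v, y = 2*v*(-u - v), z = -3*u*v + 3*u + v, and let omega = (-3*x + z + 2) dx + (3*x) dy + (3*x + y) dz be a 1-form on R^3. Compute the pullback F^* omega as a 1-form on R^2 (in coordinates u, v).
F^* omega = (3*v*(-25*u*v + 10*u + 2*v^2 - v + 2)) du + (-75*u^2*v + 9*u^2 - 30*u*v^2 + 10*u*v + 6*u - 2*v^2) dv

Using F^*(f dg) = (f ∘ F) d(g ∘ F), substitute each coordinate x_i by F_i(u, v) in f_i, and replace dx_i by d F_i = (∂F_i/∂u) du + (∂F_i/∂v) dv.
  For the x component: f_1(F) = -12*u*v + 3*u + v + 2; d F_1 = (3*v) du + (3*u) dv
  For the y component: f_2(F) = 9*u*v; d F_2 = (-2*v) du + (-2*u - 4*v) dv
  For the z component: f_3(F) = v*(7*u - 2*v); d F_3 = (3 - 3*v) du + (1 - 3*u) dv
Combining and collecting du, dv coefficients:
  coeff of du: 3*v*(-25*u*v + 10*u + 2*v^2 - v + 2)
  coeff of dv: -75*u^2*v + 9*u^2 - 30*u*v^2 + 10*u*v + 6*u - 2*v^2
F^* omega = (3*v*(-25*u*v + 10*u + 2*v^2 - v + 2)) du + (-75*u^2*v + 9*u^2 - 30*u*v^2 + 10*u*v + 6*u - 2*v^2) dv.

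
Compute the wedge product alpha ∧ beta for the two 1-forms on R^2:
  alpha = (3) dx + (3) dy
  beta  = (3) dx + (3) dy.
alpha ∧ beta = 0

Distribute the wedge, using dx_i ∧ dx_j = -dx_j ∧ dx_i and dx_i ∧ dx_i = 0. For each pair (i, j) with i < j, the coefficient of dx_i ∧ dx_j in alpha ∧ beta is (alpha_i * beta_j - alpha_j * beta_i). Collecting: alpha ∧ beta = 0.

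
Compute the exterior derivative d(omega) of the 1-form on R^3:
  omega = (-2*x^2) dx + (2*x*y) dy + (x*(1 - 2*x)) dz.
d(omega) = (2*y) dx ∧ dy + (1 - 4*x) dx ∧ dz

For a 1-form omega = sum_i f_i dx_i, the exterior derivative is
  d(omega) = sum_{i < j} (∂f_j/∂x_i - ∂f_i/∂x_j) dx_i ∧ dx_j.
  coefficient of dx ∧ dy: ∂f_2/∂x - ∂f_1/∂y = ∂(2*x*y)/∂x - ∂(-2*x^2)/∂y = 2*y
  coefficient of dx ∧ dz: ∂f_3/∂x - ∂f_1/∂z = ∂(x*(1 - 2*x))/∂x - ∂(-2*x^2)/∂z = 1 - 4*x
Assembling: d(omega) = (2*y) dx ∧ dy + (1 - 4*x) dx ∧ dz.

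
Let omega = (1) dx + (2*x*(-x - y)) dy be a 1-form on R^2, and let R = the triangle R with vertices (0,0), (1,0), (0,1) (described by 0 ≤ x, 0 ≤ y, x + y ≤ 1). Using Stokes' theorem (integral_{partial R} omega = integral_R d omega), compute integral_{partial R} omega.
integral_(partial R) omega = -1

Stokes: integral_partial_R omega = integral_R d omega with d omega = (∂Q/∂x - ∂P/∂y) dx ∧ dy.
  ∂Q/∂x = -4*x - 2*y
  ∂P/∂y = 0
  integrand = ∂Q/∂x - ∂P/∂y = -4*x - 2*y.
Integrating over R: integral_0^1 integral_0^{1-x} (-4*x - 2*y) dy dx = -1.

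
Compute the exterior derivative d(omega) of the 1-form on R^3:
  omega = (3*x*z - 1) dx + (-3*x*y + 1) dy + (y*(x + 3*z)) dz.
d(omega) = (-3*y) dx ∧ dy + (-3*x + y) dx ∧ dz + (x + 3*z) dy ∧ dz

For a 1-form omega = sum_i f_i dx_i, the exterior derivative is
  d(omega) = sum_{i < j} (∂f_j/∂x_i - ∂f_i/∂x_j) dx_i ∧ dx_j.
  coefficient of dx ∧ dy: ∂f_2/∂x - ∂f_1/∂y = ∂(-3*x*y + 1)/∂x - ∂(3*x*z - 1)/∂y = -3*y
  coefficient of dx ∧ dz: ∂f_3/∂x - ∂f_1/∂z = ∂(y*(x + 3*z))/∂x - ∂(3*x*z - 1)/∂z = -3*x + y
  coefficient of dy ∧ dz: ∂f_3/∂y - ∂f_2/∂z = ∂(y*(x + 3*z))/∂y - ∂(-3*x*y + 1)/∂z = x + 3*z
Assembling: d(omega) = (-3*y) dx ∧ dy + (-3*x + y) dx ∧ dz + (x + 3*z) dy ∧ dz.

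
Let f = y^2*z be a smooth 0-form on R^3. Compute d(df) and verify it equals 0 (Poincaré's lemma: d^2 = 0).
d(df) = 0

Step 1: df = sum_i (∂f/∂x_i) dx_i = (0) dx + (2*y*z) dy + (y^2) dz.
Step 2: Apply d again. Using the 1-form formula, the coefficient of dx ∧ dy in d(df) is ∂^2 f/∂x ∂y - ∂^2 f/∂y ∂x = (0) - (0) = 0 (equality of mixed partials for smooth f).
Similarly for dx ∧ dz and dy ∧ dz — all coefficients vanish. So d(df) = 0.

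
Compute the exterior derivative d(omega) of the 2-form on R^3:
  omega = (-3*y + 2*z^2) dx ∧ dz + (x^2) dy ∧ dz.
d(omega) = (2*x + 3) dx ∧ dy ∧ dz

For a 2-form omega = sum_{i<j} g_{ij} dx_i ∧ dx_j, the exterior derivative is
  d(omega) = sum_{i<j} d(g_{ij}) ∧ dx_i ∧ dx_j = sum_{i<j, k} (∂g_{ij}/∂x_k) dx_k ∧ dx_i ∧ dx_j.
Expand each term, using dx_k ∧ dx_i ∧ dx_j = sgn(permutation) dx_{(a)} ∧ dx_{(b)} ∧ dx_{(c)} with (a < b < c) sorted:
  d(-3*y + 2*z^2) includes (∂/∂y)(-3*y + 2*z^2) dy = (-3) dy, which multiplied by dx ∧ dz gives (3) dx ∧ dy ∧ dz
  d(x^2) includes (∂/∂x)(x^2) dx = (2*x) dx, which multiplied by dy ∧ dz gives (2*x) dx ∧ dy ∧ dz
Collecting like 3-forms: d(omega) = (2*x + 3) dx ∧ dy ∧ dz.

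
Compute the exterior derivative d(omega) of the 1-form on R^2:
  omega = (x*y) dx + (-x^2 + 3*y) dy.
d(omega) = (-3*x) dx ∧ dy

For a 1-form omega = sum_i f_i dx_i, the exterior derivative is
  d(omega) = sum_{i < j} (∂f_j/∂x_i - ∂f_i/∂x_j) dx_i ∧ dx_j.
  coefficient of dx ∧ dy: ∂f_2/∂x - ∂f_1/∂y = ∂(-x^2 + 3*y)/∂x - ∂(x*y)/∂y = -3*x
Assembling: d(omega) = (-3*x) dx ∧ dy.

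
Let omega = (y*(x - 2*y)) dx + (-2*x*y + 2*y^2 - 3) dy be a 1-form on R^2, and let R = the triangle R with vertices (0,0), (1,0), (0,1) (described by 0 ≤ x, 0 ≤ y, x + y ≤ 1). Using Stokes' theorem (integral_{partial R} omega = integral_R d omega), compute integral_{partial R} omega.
integral_(partial R) omega = 1/6

Stokes: integral_partial_R omega = integral_R d omega with d omega = (∂Q/∂x - ∂P/∂y) dx ∧ dy.
  ∂Q/∂x = -2*y
  ∂P/∂y = x - 4*y
  integrand = ∂Q/∂x - ∂P/∂y = -x + 2*y.
Integrating over R: integral_0^1 integral_0^{1-x} (-x + 2*y) dy dx = 1/6.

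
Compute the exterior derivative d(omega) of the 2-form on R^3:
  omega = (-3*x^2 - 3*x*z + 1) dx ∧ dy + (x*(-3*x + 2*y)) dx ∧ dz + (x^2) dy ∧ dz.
d(omega) = (-3*x) dx ∧ dy ∧ dz

For a 2-form omega = sum_{i<j} g_{ij} dx_i ∧ dx_j, the exterior derivative is
  d(omega) = sum_{i<j} d(g_{ij}) ∧ dx_i ∧ dx_j = sum_{i<j, k} (∂g_{ij}/∂x_k) dx_k ∧ dx_i ∧ dx_j.
Expand each term, using dx_k ∧ dx_i ∧ dx_j = sgn(permutation) dx_{(a)} ∧ dx_{(b)} ∧ dx_{(c)} with (a < b < c) sorted:
  d(-3*x^2 - 3*x*z + 1) includes (∂/∂z)(-3*x^2 - 3*x*z + 1) dz = (-3*x) dz, which multiplied by dx ∧ dy gives (-3*x) dx ∧ dy ∧ dz
  d(x*(-3*x + 2*y)) includes (∂/∂y)(x*(-3*x + 2*y)) dy = (2*x) dy, which multiplied by dx ∧ dz gives (-2*x) dx ∧ dy ∧ dz
  d(x^2) includes (∂/∂x)(x^2) dx = (2*x) dx, which multiplied by dy ∧ dz gives (2*x) dx ∧ dy ∧ dz
Collecting like 3-forms: d(omega) = (-3*x) dx ∧ dy ∧ dz.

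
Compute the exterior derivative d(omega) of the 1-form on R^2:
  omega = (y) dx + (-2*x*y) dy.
d(omega) = (-2*y - 1) dx ∧ dy

For a 1-form omega = sum_i f_i dx_i, the exterior derivative is
  d(omega) = sum_{i < j} (∂f_j/∂x_i - ∂f_i/∂x_j) dx_i ∧ dx_j.
  coefficient of dx ∧ dy: ∂f_2/∂x - ∂f_1/∂y = ∂(-2*x*y)/∂x - ∂(y)/∂y = -2*y - 1
Assembling: d(omega) = (-2*y - 1) dx ∧ dy.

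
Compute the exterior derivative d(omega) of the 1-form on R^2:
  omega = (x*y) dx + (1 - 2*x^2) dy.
d(omega) = (-5*x) dx ∧ dy

For a 1-form omega = sum_i f_i dx_i, the exterior derivative is
  d(omega) = sum_{i < j} (∂f_j/∂x_i - ∂f_i/∂x_j) dx_i ∧ dx_j.
  coefficient of dx ∧ dy: ∂f_2/∂x - ∂f_1/∂y = ∂(1 - 2*x^2)/∂x - ∂(x*y)/∂y = -5*x
Assembling: d(omega) = (-5*x) dx ∧ dy.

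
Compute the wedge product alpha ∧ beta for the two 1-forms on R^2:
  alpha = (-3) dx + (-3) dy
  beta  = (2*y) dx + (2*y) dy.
alpha ∧ beta = 0

Distribute the wedge, using dx_i ∧ dx_j = -dx_j ∧ dx_i and dx_i ∧ dx_i = 0. For each pair (i, j) with i < j, the coefficient of dx_i ∧ dx_j in alpha ∧ beta is (alpha_i * beta_j - alpha_j * beta_i). Collecting: alpha ∧ beta = 0.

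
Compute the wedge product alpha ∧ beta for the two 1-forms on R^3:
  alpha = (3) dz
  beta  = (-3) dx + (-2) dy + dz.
alpha ∧ beta = (9) dx ∧ dz + (6) dy ∧ dz

Distribute the wedge, using dx_i ∧ dx_j = -dx_j ∧ dx_i and dx_i ∧ dx_i = 0. For each pair (i, j) with i < j, the coefficient of dx_i ∧ dx_j in alpha ∧ beta is (alpha_i * beta_j - alpha_j * beta_i). Collecting: alpha ∧ beta = (9) dx ∧ dz + (6) dy ∧ dz.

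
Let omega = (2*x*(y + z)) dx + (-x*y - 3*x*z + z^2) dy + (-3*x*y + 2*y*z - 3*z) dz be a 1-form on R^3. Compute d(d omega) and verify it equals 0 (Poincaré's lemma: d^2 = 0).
d(d omega) = 0

Step 1: d omega = sum_{i<j} (∂f_j/∂x_i - ∂f_i/∂x_j) dx_i ∧ dx_j:
  coeff of dx ∧ dy: -2*x - y - 3*z
  coeff of dx ∧ dz: -2*x - 3*y
  coeff of dy ∧ dz: 0
Step 2: Apply d again to each 2-form coefficient. The only possible 3-form in R^3 is dx ∧ dy ∧ dz, with coefficient
  ∂(coeff of dy∧dz)/∂x - ∂(coeff of dx∧dz)/∂y + ∂(coeff of dx∧dy)/∂z
  = ∂/∂x (0) - ∂/∂y (-2*x - 3*y) + ∂/∂z (-2*x - y - 3*z).
Each of these terms simplifies to sums of mixed partials that cancel in pairs. The result is 0 (by equality of mixed partials for smooth functions — Schwarz / Clairaut).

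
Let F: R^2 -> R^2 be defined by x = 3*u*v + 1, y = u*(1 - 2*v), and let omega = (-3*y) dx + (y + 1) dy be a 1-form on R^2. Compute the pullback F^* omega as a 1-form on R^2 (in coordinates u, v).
F^* omega = (22*u*v^2 - 13*u*v + u - 2*v + 1) du + (u*(22*u*v - 11*u - 2)) dv

Using F^*(f dg) = (f ∘ F) d(g ∘ F), substitute each coordinate x_i by F_i(u, v) in f_i, and replace dx_i by d F_i = (∂F_i/∂u) du + (∂F_i/∂v) dv.
  For the x component: f_1(F) = 3*u*(2*v - 1); d F_1 = (3*v) du + (3*u) dv
  For the y component: f_2(F) = -2*u*v + u + 1; d F_2 = (1 - 2*v) du + (-2*u) dv
Combining and collecting du, dv coefficients:
  coeff of du: 22*u*v^2 - 13*u*v + u - 2*v + 1
  coeff of dv: u*(22*u*v - 11*u - 2)
F^* omega = (22*u*v^2 - 13*u*v + u - 2*v + 1) du + (u*(22*u*v - 11*u - 2)) dv.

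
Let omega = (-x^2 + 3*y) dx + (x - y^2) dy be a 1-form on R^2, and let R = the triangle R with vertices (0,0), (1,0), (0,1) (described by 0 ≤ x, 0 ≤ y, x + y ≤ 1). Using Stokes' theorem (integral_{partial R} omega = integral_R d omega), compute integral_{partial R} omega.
integral_(partial R) omega = -1

Stokes: integral_partial_R omega = integral_R d omega with d omega = (∂Q/∂x - ∂P/∂y) dx ∧ dy.
  ∂Q/∂x = 1
  ∂P/∂y = 3
  integrand = ∂Q/∂x - ∂P/∂y = -2.
Integrating over R: integral_0^1 integral_0^{1-x} (-2) dy dx = -1.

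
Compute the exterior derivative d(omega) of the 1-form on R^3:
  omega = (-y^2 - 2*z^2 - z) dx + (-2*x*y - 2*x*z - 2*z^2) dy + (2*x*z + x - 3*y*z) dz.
d(omega) = (-2*z) dx ∧ dy + (6*z + 2) dx ∧ dz + (2*x + z) dy ∧ dz

For a 1-form omega = sum_i f_i dx_i, the exterior derivative is
  d(omega) = sum_{i < j} (∂f_j/∂x_i - ∂f_i/∂x_j) dx_i ∧ dx_j.
  coefficient of dx ∧ dy: ∂f_2/∂x - ∂f_1/∂y = ∂(-2*x*y - 2*x*z - 2*z^2)/∂x - ∂(-y^2 - 2*z^2 - z)/∂y = -2*z
  coefficient of dx ∧ dz: ∂f_3/∂x - ∂f_1/∂z = ∂(2*x*z + x - 3*y*z)/∂x - ∂(-y^2 - 2*z^2 - z)/∂z = 6*z + 2
  coefficient of dy ∧ dz: ∂f_3/∂y - ∂f_2/∂z = ∂(2*x*z + x - 3*y*z)/∂y - ∂(-2*x*y - 2*x*z - 2*z^2)/∂z = 2*x + z
Assembling: d(omega) = (-2*z) dx ∧ dy + (6*z + 2) dx ∧ dz + (2*x + z) dy ∧ dz.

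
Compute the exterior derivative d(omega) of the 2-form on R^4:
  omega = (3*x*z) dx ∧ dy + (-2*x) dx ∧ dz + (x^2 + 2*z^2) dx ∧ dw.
d(omega) = (3*x) dx ∧ dy ∧ dz + (-4*z) dx ∧ dz ∧ dw

For a 2-form omega = sum_{i<j} g_{ij} dx_i ∧ dx_j, the exterior derivative is
  d(omega) = sum_{i<j} d(g_{ij}) ∧ dx_i ∧ dx_j = sum_{i<j, k} (∂g_{ij}/∂x_k) dx_k ∧ dx_i ∧ dx_j.
Expand each term, using dx_k ∧ dx_i ∧ dx_j = sgn(permutation) dx_{(a)} ∧ dx_{(b)} ∧ dx_{(c)} with (a < b < c) sorted:
  d(3*x*z) includes (∂/∂z)(3*x*z) dz = (3*x) dz, which multiplied by dx ∧ dy gives (3*x) dx ∧ dy ∧ dz
  d(x^2 + 2*z^2) includes (∂/∂z)(x^2 + 2*z^2) dz = (4*z) dz, which multiplied by dx ∧ dw gives (-4*z) dx ∧ dz ∧ dw
Collecting like 3-forms: d(omega) = (3*x) dx ∧ dy ∧ dz + (-4*z) dx ∧ dz ∧ dw.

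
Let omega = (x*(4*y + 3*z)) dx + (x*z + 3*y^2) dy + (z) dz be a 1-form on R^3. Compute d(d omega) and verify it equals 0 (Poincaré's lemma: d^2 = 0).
d(d omega) = 0

Step 1: d omega = sum_{i<j} (∂f_j/∂x_i - ∂f_i/∂x_j) dx_i ∧ dx_j:
  coeff of dx ∧ dy: -4*x + z
  coeff of dx ∧ dz: -3*x
  coeff of dy ∧ dz: -x
Step 2: Apply d again to each 2-form coefficient. The only possible 3-form in R^3 is dx ∧ dy ∧ dz, with coefficient
  ∂(coeff of dy∧dz)/∂x - ∂(coeff of dx∧dz)/∂y + ∂(coeff of dx∧dy)/∂z
  = ∂/∂x (-x) - ∂/∂y (-3*x) + ∂/∂z (-4*x + z).
Each of these terms simplifies to sums of mixed partials that cancel in pairs. The result is 0 (by equality of mixed partials for smooth functions — Schwarz / Clairaut).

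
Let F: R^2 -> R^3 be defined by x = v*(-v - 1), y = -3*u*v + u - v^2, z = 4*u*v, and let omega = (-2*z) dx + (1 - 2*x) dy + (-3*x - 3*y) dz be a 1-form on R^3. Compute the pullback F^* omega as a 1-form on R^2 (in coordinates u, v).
F^* omega = (36*u*v^2 - 12*u*v + 18*v^3 + 8*v^2 - v + 1) du + (36*u^2*v - 12*u^2 + 34*u*v^2 + 14*u*v - 3*u - 4*v^3 - 4*v^2 - 2*v) dv

Using F^*(f dg) = (f ∘ F) d(g ∘ F), substitute each coordinate x_i by F_i(u, v) in f_i, and replace dx_i by d F_i = (∂F_i/∂u) du + (∂F_i/∂v) dv.
  For the x component: f_1(F) = -8*u*v; d F_1 = (0) du + (-2*v - 1) dv
  For the y component: f_2(F) = 2*v^2 + 2*v + 1; d F_2 = (1 - 3*v) du + (-3*u - 2*v) dv
  For the z component: f_3(F) = 9*u*v - 3*u + 6*v^2 + 3*v; d F_3 = (4*v) du + (4*u) dv
Combining and collecting du, dv coefficients:
  coeff of du: 36*u*v^2 - 12*u*v + 18*v^3 + 8*v^2 - v + 1
  coeff of dv: 36*u^2*v - 12*u^2 + 34*u*v^2 + 14*u*v - 3*u - 4*v^3 - 4*v^2 - 2*v
F^* omega = (36*u*v^2 - 12*u*v + 18*v^3 + 8*v^2 - v + 1) du + (36*u^2*v - 12*u^2 + 34*u*v^2 + 14*u*v - 3*u - 4*v^3 - 4*v^2 - 2*v) dv.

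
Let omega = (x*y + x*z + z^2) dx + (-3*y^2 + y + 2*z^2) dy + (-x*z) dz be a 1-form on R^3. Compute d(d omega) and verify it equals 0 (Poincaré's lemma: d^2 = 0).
d(d omega) = 0

Step 1: d omega = sum_{i<j} (∂f_j/∂x_i - ∂f_i/∂x_j) dx_i ∧ dx_j:
  coeff of dx ∧ dy: -x
  coeff of dx ∧ dz: -x - 3*z
  coeff of dy ∧ dz: -4*z
Step 2: Apply d again to each 2-form coefficient. The only possible 3-form in R^3 is dx ∧ dy ∧ dz, with coefficient
  ∂(coeff of dy∧dz)/∂x - ∂(coeff of dx∧dz)/∂y + ∂(coeff of dx∧dy)/∂z
  = ∂/∂x (-4*z) - ∂/∂y (-x - 3*z) + ∂/∂z (-x).
Each of these terms simplifies to sums of mixed partials that cancel in pairs. The result is 0 (by equality of mixed partials for smooth functions — Schwarz / Clairaut).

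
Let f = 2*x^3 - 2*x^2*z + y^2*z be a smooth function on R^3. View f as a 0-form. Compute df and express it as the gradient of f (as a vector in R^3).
df = (2*x*(3*x - 2*z)) dx + (2*y*z) dy + (-2*x^2 + y^2) dz; grad f = (2*x*(3*x - 2*z), 2*y*z, -2*x^2 + y^2)

For a 0-form f, d f = (∂f/∂x) dx + (∂f/∂y) dy + (∂f/∂z) dz. The components of the vector representation are exactly the entries of grad f in Cartesian coordinates:
  ∂f/∂x = 2*x*(3*x - 2*z)
  ∂f/∂y = 2*y*z
  ∂f/∂z = -2*x^2 + y^2.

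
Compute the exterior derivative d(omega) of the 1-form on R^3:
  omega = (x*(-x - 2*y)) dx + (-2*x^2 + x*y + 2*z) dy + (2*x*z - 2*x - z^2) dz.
d(omega) = (-2*x + y) dx ∧ dy + (2*z - 2) dx ∧ dz + (-2) dy ∧ dz

For a 1-form omega = sum_i f_i dx_i, the exterior derivative is
  d(omega) = sum_{i < j} (∂f_j/∂x_i - ∂f_i/∂x_j) dx_i ∧ dx_j.
  coefficient of dx ∧ dy: ∂f_2/∂x - ∂f_1/∂y = ∂(-2*x^2 + x*y + 2*z)/∂x - ∂(x*(-x - 2*y))/∂y = -2*x + y
  coefficient of dx ∧ dz: ∂f_3/∂x - ∂f_1/∂z = ∂(2*x*z - 2*x - z^2)/∂x - ∂(x*(-x - 2*y))/∂z = 2*z - 2
  coefficient of dy ∧ dz: ∂f_3/∂y - ∂f_2/∂z = ∂(2*x*z - 2*x - z^2)/∂y - ∂(-2*x^2 + x*y + 2*z)/∂z = -2
Assembling: d(omega) = (-2*x + y) dx ∧ dy + (2*z - 2) dx ∧ dz + (-2) dy ∧ dz.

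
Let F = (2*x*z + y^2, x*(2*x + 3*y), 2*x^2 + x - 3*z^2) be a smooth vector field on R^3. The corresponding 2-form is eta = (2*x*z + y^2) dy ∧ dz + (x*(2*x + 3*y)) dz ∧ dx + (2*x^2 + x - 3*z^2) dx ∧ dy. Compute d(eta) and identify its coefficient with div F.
d(eta) = (3*x - 4*z) dx ∧ dy ∧ dz; div F = 3*x - 4*z

For a 2-form in R^3 of the form above, applying d gives a 3-form with coefficient ∂P/∂x + ∂Q/∂y + ∂R/∂z:
  ∂P/∂x = 2*z
  ∂Q/∂y = 3*x
  ∂R/∂z = -6*z
Sum = 3*x - 4*z, which is exactly div F.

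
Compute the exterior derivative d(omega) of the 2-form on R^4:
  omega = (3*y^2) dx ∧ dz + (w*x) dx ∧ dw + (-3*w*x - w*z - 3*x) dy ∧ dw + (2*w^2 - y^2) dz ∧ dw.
d(omega) = (-6*y) dx ∧ dy ∧ dz + (-3*w - 3) dx ∧ dy ∧ dw + (w - 2*y) dy ∧ dz ∧ dw

For a 2-form omega = sum_{i<j} g_{ij} dx_i ∧ dx_j, the exterior derivative is
  d(omega) = sum_{i<j} d(g_{ij}) ∧ dx_i ∧ dx_j = sum_{i<j, k} (∂g_{ij}/∂x_k) dx_k ∧ dx_i ∧ dx_j.
Expand each term, using dx_k ∧ dx_i ∧ dx_j = sgn(permutation) dx_{(a)} ∧ dx_{(b)} ∧ dx_{(c)} with (a < b < c) sorted:
  d(3*y^2) includes (∂/∂y)(3*y^2) dy = (6*y) dy, which multiplied by dx ∧ dz gives (-6*y) dx ∧ dy ∧ dz
  d(-3*w*x - w*z - 3*x) includes (∂/∂x)(-3*w*x - w*z - 3*x) dx = (-3*w - 3) dx, which multiplied by dy ∧ dw gives (-3*w - 3) dx ∧ dy ∧ dw
  d(-3*w*x - w*z - 3*x) includes (∂/∂z)(-3*w*x - w*z - 3*x) dz = (-w) dz, which multiplied by dy ∧ dw gives (w) dy ∧ dz ∧ dw
  d(2*w^2 - y^2) includes (∂/∂y)(2*w^2 - y^2) dy = (-2*y) dy, which multiplied by dz ∧ dw gives (-2*y) dy ∧ dz ∧ dw
Collecting like 3-forms: d(omega) = (-6*y) dx ∧ dy ∧ dz + (-3*w - 3) dx ∧ dy ∧ dw + (w - 2*y) dy ∧ dz ∧ dw.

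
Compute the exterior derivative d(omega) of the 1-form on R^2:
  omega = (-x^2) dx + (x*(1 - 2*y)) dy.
d(omega) = (1 - 2*y) dx ∧ dy

For a 1-form omega = sum_i f_i dx_i, the exterior derivative is
  d(omega) = sum_{i < j} (∂f_j/∂x_i - ∂f_i/∂x_j) dx_i ∧ dx_j.
  coefficient of dx ∧ dy: ∂f_2/∂x - ∂f_1/∂y = ∂(x*(1 - 2*y))/∂x - ∂(-x^2)/∂y = 1 - 2*y
Assembling: d(omega) = (1 - 2*y) dx ∧ dy.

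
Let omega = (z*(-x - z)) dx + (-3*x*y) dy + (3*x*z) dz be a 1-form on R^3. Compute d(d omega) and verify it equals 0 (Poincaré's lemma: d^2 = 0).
d(d omega) = 0

Step 1: d omega = sum_{i<j} (∂f_j/∂x_i - ∂f_i/∂x_j) dx_i ∧ dx_j:
  coeff of dx ∧ dy: -3*y
  coeff of dx ∧ dz: x + 5*z
  coeff of dy ∧ dz: 0
Step 2: Apply d again to each 2-form coefficient. The only possible 3-form in R^3 is dx ∧ dy ∧ dz, with coefficient
  ∂(coeff of dy∧dz)/∂x - ∂(coeff of dx∧dz)/∂y + ∂(coeff of dx∧dy)/∂z
  = ∂/∂x (0) - ∂/∂y (x + 5*z) + ∂/∂z (-3*y).
Each of these terms simplifies to sums of mixed partials that cancel in pairs. The result is 0 (by equality of mixed partials for smooth functions — Schwarz / Clairaut).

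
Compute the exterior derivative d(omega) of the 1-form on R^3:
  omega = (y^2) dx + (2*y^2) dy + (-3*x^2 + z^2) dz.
d(omega) = (-2*y) dx ∧ dy + (-6*x) dx ∧ dz

For a 1-form omega = sum_i f_i dx_i, the exterior derivative is
  d(omega) = sum_{i < j} (∂f_j/∂x_i - ∂f_i/∂x_j) dx_i ∧ dx_j.
  coefficient of dx ∧ dy: ∂f_2/∂x - ∂f_1/∂y = ∂(2*y^2)/∂x - ∂(y^2)/∂y = -2*y
  coefficient of dx ∧ dz: ∂f_3/∂x - ∂f_1/∂z = ∂(-3*x^2 + z^2)/∂x - ∂(y^2)/∂z = -6*x
Assembling: d(omega) = (-2*y) dx ∧ dy + (-6*x) dx ∧ dz.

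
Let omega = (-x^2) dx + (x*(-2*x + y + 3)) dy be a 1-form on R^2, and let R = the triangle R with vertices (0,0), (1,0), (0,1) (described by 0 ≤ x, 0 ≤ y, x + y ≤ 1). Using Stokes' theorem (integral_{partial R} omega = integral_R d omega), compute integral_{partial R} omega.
integral_(partial R) omega = 1

Stokes: integral_partial_R omega = integral_R d omega with d omega = (∂Q/∂x - ∂P/∂y) dx ∧ dy.
  ∂Q/∂x = -4*x + y + 3
  ∂P/∂y = 0
  integrand = ∂Q/∂x - ∂P/∂y = -4*x + y + 3.
Integrating over R: integral_0^1 integral_0^{1-x} (-4*x + y + 3) dy dx = 1.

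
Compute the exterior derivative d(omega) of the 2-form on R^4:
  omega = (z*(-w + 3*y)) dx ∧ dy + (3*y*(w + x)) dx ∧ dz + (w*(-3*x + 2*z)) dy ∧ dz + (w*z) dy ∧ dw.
d(omega) = (-7*w - 3*x + 3*y) dx ∧ dy ∧ dz + (-z) dx ∧ dy ∧ dw + (3*y) dx ∧ dz ∧ dw + (-w - 3*x + 2*z) dy ∧ dz ∧ dw

For a 2-form omega = sum_{i<j} g_{ij} dx_i ∧ dx_j, the exterior derivative is
  d(omega) = sum_{i<j} d(g_{ij}) ∧ dx_i ∧ dx_j = sum_{i<j, k} (∂g_{ij}/∂x_k) dx_k ∧ dx_i ∧ dx_j.
Expand each term, using dx_k ∧ dx_i ∧ dx_j = sgn(permutation) dx_{(a)} ∧ dx_{(b)} ∧ dx_{(c)} with (a < b < c) sorted:
  d(z*(-w + 3*y)) includes (∂/∂z)(z*(-w + 3*y)) dz = (-w + 3*y) dz, which multiplied by dx ∧ dy gives (-w + 3*y) dx ∧ dy ∧ dz
  d(z*(-w + 3*y)) includes (∂/∂w)(z*(-w + 3*y)) dw = (-z) dw, which multiplied by dx ∧ dy gives (-z) dx ∧ dy ∧ dw
  d(3*y*(w + x)) includes (∂/∂y)(3*y*(w + x)) dy = (3*w + 3*x) dy, which multiplied by dx ∧ dz gives (-3*w - 3*x) dx ∧ dy ∧ dz
  d(3*y*(w + x)) includes (∂/∂w)(3*y*(w + x)) dw = (3*y) dw, which multiplied by dx ∧ dz gives (3*y) dx ∧ dz ∧ dw
  d(w*(-3*x + 2*z)) includes (∂/∂x)(w*(-3*x + 2*z)) dx = (-3*w) dx, which multiplied by dy ∧ dz gives (-3*w) dx ∧ dy ∧ dz
  d(w*(-3*x + 2*z)) includes (∂/∂w)(w*(-3*x + 2*z)) dw = (-3*x + 2*z) dw, which multiplied by dy ∧ dz gives (-3*x + 2*z) dy ∧ dz ∧ dw
  d(w*z) includes (∂/∂z)(w*z) dz = (w) dz, which multiplied by dy ∧ dw gives (-w) dy ∧ dz ∧ dw
Collecting like 3-forms: d(omega) = (-7*w - 3*x + 3*y) dx ∧ dy ∧ dz + (-z) dx ∧ dy ∧ dw + (3*y) dx ∧ dz ∧ dw + (-w - 3*x + 2*z) dy ∧ dz ∧ dw.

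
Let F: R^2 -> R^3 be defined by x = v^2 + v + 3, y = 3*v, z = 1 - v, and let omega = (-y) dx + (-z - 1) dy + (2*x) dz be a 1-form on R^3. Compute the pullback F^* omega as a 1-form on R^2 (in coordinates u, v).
F^* omega = (-8*v^2 - 2*v - 12) dv

Using F^*(f dg) = (f ∘ F) d(g ∘ F), substitute each coordinate x_i by F_i(u, v) in f_i, and replace dx_i by d F_i = (∂F_i/∂u) du + (∂F_i/∂v) dv.
  For the x component: f_1(F) = -3*v; d F_1 = (0) du + (2*v + 1) dv
  For the y component: f_2(F) = v - 2; d F_2 = (0) du + (3) dv
  For the z component: f_3(F) = 2*v^2 + 2*v + 6; d F_3 = (0) du + (-1) dv
Combining and collecting du, dv coefficients:
  coeff of du: 0
  coeff of dv: -8*v^2 - 2*v - 12
F^* omega = (-8*v^2 - 2*v - 12) dv.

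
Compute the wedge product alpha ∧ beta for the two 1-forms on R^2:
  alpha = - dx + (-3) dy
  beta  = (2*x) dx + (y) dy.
alpha ∧ beta = (6*x - y) dx ∧ dy

Distribute the wedge, using dx_i ∧ dx_j = -dx_j ∧ dx_i and dx_i ∧ dx_i = 0. For each pair (i, j) with i < j, the coefficient of dx_i ∧ dx_j in alpha ∧ beta is (alpha_i * beta_j - alpha_j * beta_i). Collecting: alpha ∧ beta = (6*x - y) dx ∧ dy.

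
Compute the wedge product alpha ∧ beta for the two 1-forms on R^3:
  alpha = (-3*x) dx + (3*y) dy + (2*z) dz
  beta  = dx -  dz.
alpha ∧ beta = (3*x - 2*z) dx ∧ dz + (-3*y) dx ∧ dy + (-3*y) dy ∧ dz

Distribute the wedge, using dx_i ∧ dx_j = -dx_j ∧ dx_i and dx_i ∧ dx_i = 0. For each pair (i, j) with i < j, the coefficient of dx_i ∧ dx_j in alpha ∧ beta is (alpha_i * beta_j - alpha_j * beta_i). Collecting: alpha ∧ beta = (3*x - 2*z) dx ∧ dz + (-3*y) dx ∧ dy + (-3*y) dy ∧ dz.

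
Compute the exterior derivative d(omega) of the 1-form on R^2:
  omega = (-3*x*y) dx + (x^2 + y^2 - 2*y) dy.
d(omega) = (5*x) dx ∧ dy

For a 1-form omega = sum_i f_i dx_i, the exterior derivative is
  d(omega) = sum_{i < j} (∂f_j/∂x_i - ∂f_i/∂x_j) dx_i ∧ dx_j.
  coefficient of dx ∧ dy: ∂f_2/∂x - ∂f_1/∂y = ∂(x^2 + y^2 - 2*y)/∂x - ∂(-3*x*y)/∂y = 5*x
Assembling: d(omega) = (5*x) dx ∧ dy.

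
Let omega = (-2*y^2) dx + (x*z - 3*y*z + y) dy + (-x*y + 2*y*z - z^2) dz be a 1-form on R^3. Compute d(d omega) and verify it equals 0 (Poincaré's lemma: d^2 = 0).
d(d omega) = 0

Step 1: d omega = sum_{i<j} (∂f_j/∂x_i - ∂f_i/∂x_j) dx_i ∧ dx_j:
  coeff of dx ∧ dy: 4*y + z
  coeff of dx ∧ dz: -y
  coeff of dy ∧ dz: -2*x + 3*y + 2*z
Step 2: Apply d again to each 2-form coefficient. The only possible 3-form in R^3 is dx ∧ dy ∧ dz, with coefficient
  ∂(coeff of dy∧dz)/∂x - ∂(coeff of dx∧dz)/∂y + ∂(coeff of dx∧dy)/∂z
  = ∂/∂x (-2*x + 3*y + 2*z) - ∂/∂y (-y) + ∂/∂z (4*y + z).
Each of these terms simplifies to sums of mixed partials that cancel in pairs. The result is 0 (by equality of mixed partials for smooth functions — Schwarz / Clairaut).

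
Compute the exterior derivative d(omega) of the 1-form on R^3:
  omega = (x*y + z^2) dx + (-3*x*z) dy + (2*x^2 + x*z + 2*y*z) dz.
d(omega) = (-x - 3*z) dx ∧ dy + (4*x - z) dx ∧ dz + (3*x + 2*z) dy ∧ dz

For a 1-form omega = sum_i f_i dx_i, the exterior derivative is
  d(omega) = sum_{i < j} (∂f_j/∂x_i - ∂f_i/∂x_j) dx_i ∧ dx_j.
  coefficient of dx ∧ dy: ∂f_2/∂x - ∂f_1/∂y = ∂(-3*x*z)/∂x - ∂(x*y + z^2)/∂y = -x - 3*z
  coefficient of dx ∧ dz: ∂f_3/∂x - ∂f_1/∂z = ∂(2*x^2 + x*z + 2*y*z)/∂x - ∂(x*y + z^2)/∂z = 4*x - z
  coefficient of dy ∧ dz: ∂f_3/∂y - ∂f_2/∂z = ∂(2*x^2 + x*z + 2*y*z)/∂y - ∂(-3*x*z)/∂z = 3*x + 2*z
Assembling: d(omega) = (-x - 3*z) dx ∧ dy + (4*x - z) dx ∧ dz + (3*x + 2*z) dy ∧ dz.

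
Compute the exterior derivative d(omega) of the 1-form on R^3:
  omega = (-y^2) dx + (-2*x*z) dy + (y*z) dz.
d(omega) = (2*y - 2*z) dx ∧ dy + (2*x + z) dy ∧ dz

For a 1-form omega = sum_i f_i dx_i, the exterior derivative is
  d(omega) = sum_{i < j} (∂f_j/∂x_i - ∂f_i/∂x_j) dx_i ∧ dx_j.
  coefficient of dx ∧ dy: ∂f_2/∂x - ∂f_1/∂y = ∂(-2*x*z)/∂x - ∂(-y^2)/∂y = 2*y - 2*z
  coefficient of dy ∧ dz: ∂f_3/∂y - ∂f_2/∂z = ∂(y*z)/∂y - ∂(-2*x*z)/∂z = 2*x + z
Assembling: d(omega) = (2*y - 2*z) dx ∧ dy + (2*x + z) dy ∧ dz.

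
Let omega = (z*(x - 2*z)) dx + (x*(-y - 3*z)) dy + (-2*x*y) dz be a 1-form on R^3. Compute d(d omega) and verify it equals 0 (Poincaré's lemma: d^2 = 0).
d(d omega) = 0

Step 1: d omega = sum_{i<j} (∂f_j/∂x_i - ∂f_i/∂x_j) dx_i ∧ dx_j:
  coeff of dx ∧ dy: -y - 3*z
  coeff of dx ∧ dz: -x - 2*y + 4*z
  coeff of dy ∧ dz: x
Step 2: Apply d again to each 2-form coefficient. The only possible 3-form in R^3 is dx ∧ dy ∧ dz, with coefficient
  ∂(coeff of dy∧dz)/∂x - ∂(coeff of dx∧dz)/∂y + ∂(coeff of dx∧dy)/∂z
  = ∂/∂x (x) - ∂/∂y (-x - 2*y + 4*z) + ∂/∂z (-y - 3*z).
Each of these terms simplifies to sums of mixed partials that cancel in pairs. The result is 0 (by equality of mixed partials for smooth functions — Schwarz / Clairaut).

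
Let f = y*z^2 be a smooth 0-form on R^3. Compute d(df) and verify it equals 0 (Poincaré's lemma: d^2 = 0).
d(df) = 0

Step 1: df = sum_i (∂f/∂x_i) dx_i = (0) dx + (z^2) dy + (2*y*z) dz.
Step 2: Apply d again. Using the 1-form formula, the coefficient of dx ∧ dy in d(df) is ∂^2 f/∂x ∂y - ∂^2 f/∂y ∂x = (0) - (0) = 0 (equality of mixed partials for smooth f).
Similarly for dx ∧ dz and dy ∧ dz — all coefficients vanish. So d(df) = 0.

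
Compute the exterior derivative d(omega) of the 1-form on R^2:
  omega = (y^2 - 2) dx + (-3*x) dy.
d(omega) = (-2*y - 3) dx ∧ dy

For a 1-form omega = sum_i f_i dx_i, the exterior derivative is
  d(omega) = sum_{i < j} (∂f_j/∂x_i - ∂f_i/∂x_j) dx_i ∧ dx_j.
  coefficient of dx ∧ dy: ∂f_2/∂x - ∂f_1/∂y = ∂(-3*x)/∂x - ∂(y^2 - 2)/∂y = -2*y - 3
Assembling: d(omega) = (-2*y - 3) dx ∧ dy.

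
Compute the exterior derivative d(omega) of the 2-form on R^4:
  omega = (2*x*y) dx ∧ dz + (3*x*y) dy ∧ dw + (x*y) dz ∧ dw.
d(omega) = (-2*x) dx ∧ dy ∧ dz + (3*y) dx ∧ dy ∧ dw + (y) dx ∧ dz ∧ dw + (x) dy ∧ dz ∧ dw

For a 2-form omega = sum_{i<j} g_{ij} dx_i ∧ dx_j, the exterior derivative is
  d(omega) = sum_{i<j} d(g_{ij}) ∧ dx_i ∧ dx_j = sum_{i<j, k} (∂g_{ij}/∂x_k) dx_k ∧ dx_i ∧ dx_j.
Expand each term, using dx_k ∧ dx_i ∧ dx_j = sgn(permutation) dx_{(a)} ∧ dx_{(b)} ∧ dx_{(c)} with (a < b < c) sorted:
  d(2*x*y) includes (∂/∂y)(2*x*y) dy = (2*x) dy, which multiplied by dx ∧ dz gives (-2*x) dx ∧ dy ∧ dz
  d(3*x*y) includes (∂/∂x)(3*x*y) dx = (3*y) dx, which multiplied by dy ∧ dw gives (3*y) dx ∧ dy ∧ dw
  d(x*y) includes (∂/∂x)(x*y) dx = (y) dx, which multiplied by dz ∧ dw gives (y) dx ∧ dz ∧ dw
  d(x*y) includes (∂/∂y)(x*y) dy = (x) dy, which multiplied by dz ∧ dw gives (x) dy ∧ dz ∧ dw
Collecting like 3-forms: d(omega) = (-2*x) dx ∧ dy ∧ dz + (3*y) dx ∧ dy ∧ dw + (y) dx ∧ dz ∧ dw + (x) dy ∧ dz ∧ dw.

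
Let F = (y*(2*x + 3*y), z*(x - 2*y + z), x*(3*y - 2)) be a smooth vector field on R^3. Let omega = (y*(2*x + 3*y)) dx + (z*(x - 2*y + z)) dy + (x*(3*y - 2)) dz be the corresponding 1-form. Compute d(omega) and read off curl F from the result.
d(omega) = (2*x + 2*y - 2*z) dy ∧ dz + (2 - 3*y) dz ∧ dx + (-2*x - 6*y + z) dx ∧ dy; curl F = (2*x + 2*y - 2*z, 2 - 3*y, -2*x - 6*y + z)

d omega = sum_{i<j} (∂f_j/∂x_i - ∂f_i/∂x_j) dx_i ∧ dx_j. Under the identification (dy ∧ dz, dz ∧ dx, dx ∧ dy) ↔ (e_x, e_y, e_z), the coefficients are exactly the components of curl F. Compute:
  ∂R/∂y - ∂Q/∂z = (3*x) - (x - 2*y + 2*z) = 2*x + 2*y - 2*z
  ∂P/∂z - ∂R/∂x = (0) - (3*y - 2) = 2 - 3*y
  ∂Q/∂x - ∂P/∂y = (z) - (2*x + 6*y) = -2*x - 6*y + z.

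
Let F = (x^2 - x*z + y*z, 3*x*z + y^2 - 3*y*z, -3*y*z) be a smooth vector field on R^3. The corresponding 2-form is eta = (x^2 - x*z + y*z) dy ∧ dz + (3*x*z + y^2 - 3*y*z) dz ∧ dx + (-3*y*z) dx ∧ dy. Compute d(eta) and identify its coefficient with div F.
d(eta) = (2*x - y - 4*z) dx ∧ dy ∧ dz; div F = 2*x - y - 4*z

For a 2-form in R^3 of the form above, applying d gives a 3-form with coefficient ∂P/∂x + ∂Q/∂y + ∂R/∂z:
  ∂P/∂x = 2*x - z
  ∂Q/∂y = 2*y - 3*z
  ∂R/∂z = -3*y
Sum = 2*x - y - 4*z, which is exactly div F.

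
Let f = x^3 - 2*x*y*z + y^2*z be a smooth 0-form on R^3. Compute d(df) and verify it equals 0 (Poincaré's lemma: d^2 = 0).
d(df) = 0

Step 1: df = sum_i (∂f/∂x_i) dx_i = (3*x^2 - 2*y*z) dx + (2*z*(-x + y)) dy + (y*(-2*x + y)) dz.
Step 2: Apply d again. Using the 1-form formula, the coefficient of dx ∧ dy in d(df) is ∂^2 f/∂x ∂y - ∂^2 f/∂y ∂x = (-2*z) - (-2*z) = 0 (equality of mixed partials for smooth f).
Similarly for dx ∧ dz and dy ∧ dz — all coefficients vanish. So d(df) = 0.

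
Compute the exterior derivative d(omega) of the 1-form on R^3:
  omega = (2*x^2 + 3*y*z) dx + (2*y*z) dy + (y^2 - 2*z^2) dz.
d(omega) = (-3*z) dx ∧ dy + (-3*y) dx ∧ dz

For a 1-form omega = sum_i f_i dx_i, the exterior derivative is
  d(omega) = sum_{i < j} (∂f_j/∂x_i - ∂f_i/∂x_j) dx_i ∧ dx_j.
  coefficient of dx ∧ dy: ∂f_2/∂x - ∂f_1/∂y = ∂(2*y*z)/∂x - ∂(2*x^2 + 3*y*z)/∂y = -3*z
  coefficient of dx ∧ dz: ∂f_3/∂x - ∂f_1/∂z = ∂(y^2 - 2*z^2)/∂x - ∂(2*x^2 + 3*y*z)/∂z = -3*y
Assembling: d(omega) = (-3*z) dx ∧ dy + (-3*y) dx ∧ dz.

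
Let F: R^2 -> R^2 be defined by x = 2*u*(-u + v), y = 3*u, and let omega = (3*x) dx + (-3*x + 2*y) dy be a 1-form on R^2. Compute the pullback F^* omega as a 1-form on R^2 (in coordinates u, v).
F^* omega = (6*u*(4*u^2 - 6*u*v + 3*u + 2*v^2 - 3*v + 3)) du + (12*u^2*(-u + v)) dv

Using F^*(f dg) = (f ∘ F) d(g ∘ F), substitute each coordinate x_i by F_i(u, v) in f_i, and replace dx_i by d F_i = (∂F_i/∂u) du + (∂F_i/∂v) dv.
  For the x component: f_1(F) = 6*u*(-u + v); d F_1 = (-4*u + 2*v) du + (2*u) dv
  For the y component: f_2(F) = 6*u*(u - v + 1); d F_2 = (3) du + (0) dv
Combining and collecting du, dv coefficients:
  coeff of du: 6*u*(4*u^2 - 6*u*v + 3*u + 2*v^2 - 3*v + 3)
  coeff of dv: 12*u^2*(-u + v)
F^* omega = (6*u*(4*u^2 - 6*u*v + 3*u + 2*v^2 - 3*v + 3)) du + (12*u^2*(-u + v)) dv.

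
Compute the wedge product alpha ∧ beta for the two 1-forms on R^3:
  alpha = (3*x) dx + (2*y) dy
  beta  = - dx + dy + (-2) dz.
alpha ∧ beta = (3*x + 2*y) dx ∧ dy + (-6*x) dx ∧ dz + (-4*y) dy ∧ dz

Distribute the wedge, using dx_i ∧ dx_j = -dx_j ∧ dx_i and dx_i ∧ dx_i = 0. For each pair (i, j) with i < j, the coefficient of dx_i ∧ dx_j in alpha ∧ beta is (alpha_i * beta_j - alpha_j * beta_i). Collecting: alpha ∧ beta = (3*x + 2*y) dx ∧ dy + (-6*x) dx ∧ dz + (-4*y) dy ∧ dz.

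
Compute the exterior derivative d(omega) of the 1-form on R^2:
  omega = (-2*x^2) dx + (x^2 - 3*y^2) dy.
d(omega) = (2*x) dx ∧ dy

For a 1-form omega = sum_i f_i dx_i, the exterior derivative is
  d(omega) = sum_{i < j} (∂f_j/∂x_i - ∂f_i/∂x_j) dx_i ∧ dx_j.
  coefficient of dx ∧ dy: ∂f_2/∂x - ∂f_1/∂y = ∂(x^2 - 3*y^2)/∂x - ∂(-2*x^2)/∂y = 2*x
Assembling: d(omega) = (2*x) dx ∧ dy.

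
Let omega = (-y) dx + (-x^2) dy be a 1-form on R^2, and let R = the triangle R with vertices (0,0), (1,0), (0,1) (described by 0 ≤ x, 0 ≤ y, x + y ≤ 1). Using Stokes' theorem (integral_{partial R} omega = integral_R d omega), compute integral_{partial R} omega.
integral_(partial R) omega = 1/6

Stokes: integral_partial_R omega = integral_R d omega with d omega = (∂Q/∂x - ∂P/∂y) dx ∧ dy.
  ∂Q/∂x = -2*x
  ∂P/∂y = -1
  integrand = ∂Q/∂x - ∂P/∂y = 1 - 2*x.
Integrating over R: integral_0^1 integral_0^{1-x} (1 - 2*x) dy dx = 1/6.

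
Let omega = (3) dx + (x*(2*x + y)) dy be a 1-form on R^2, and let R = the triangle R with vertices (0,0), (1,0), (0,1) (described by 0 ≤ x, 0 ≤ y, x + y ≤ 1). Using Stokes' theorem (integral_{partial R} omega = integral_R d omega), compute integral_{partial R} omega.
integral_(partial R) omega = 5/6

Stokes: integral_partial_R omega = integral_R d omega with d omega = (∂Q/∂x - ∂P/∂y) dx ∧ dy.
  ∂Q/∂x = 4*x + y
  ∂P/∂y = 0
  integrand = ∂Q/∂x - ∂P/∂y = 4*x + y.
Integrating over R: integral_0^1 integral_0^{1-x} (4*x + y) dy dx = 5/6.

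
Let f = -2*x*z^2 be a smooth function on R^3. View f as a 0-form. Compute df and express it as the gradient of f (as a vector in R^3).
df = (-2*z^2) dx + (0) dy + (-4*x*z) dz; grad f = (-2*z^2, 0, -4*x*z)

For a 0-form f, d f = (∂f/∂x) dx + (∂f/∂y) dy + (∂f/∂z) dz. The components of the vector representation are exactly the entries of grad f in Cartesian coordinates:
  ∂f/∂x = -2*z^2
  ∂f/∂y = 0
  ∂f/∂z = -4*x*z.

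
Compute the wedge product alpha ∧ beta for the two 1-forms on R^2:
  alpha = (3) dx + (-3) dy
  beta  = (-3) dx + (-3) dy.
alpha ∧ beta = (-18) dx ∧ dy

Distribute the wedge, using dx_i ∧ dx_j = -dx_j ∧ dx_i and dx_i ∧ dx_i = 0. For each pair (i, j) with i < j, the coefficient of dx_i ∧ dx_j in alpha ∧ beta is (alpha_i * beta_j - alpha_j * beta_i). Collecting: alpha ∧ beta = (-18) dx ∧ dy.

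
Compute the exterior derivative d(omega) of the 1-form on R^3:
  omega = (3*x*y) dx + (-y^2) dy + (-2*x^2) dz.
d(omega) = (-3*x) dx ∧ dy + (-4*x) dx ∧ dz

For a 1-form omega = sum_i f_i dx_i, the exterior derivative is
  d(omega) = sum_{i < j} (∂f_j/∂x_i - ∂f_i/∂x_j) dx_i ∧ dx_j.
  coefficient of dx ∧ dy: ∂f_2/∂x - ∂f_1/∂y = ∂(-y^2)/∂x - ∂(3*x*y)/∂y = -3*x
  coefficient of dx ∧ dz: ∂f_3/∂x - ∂f_1/∂z = ∂(-2*x^2)/∂x - ∂(3*x*y)/∂z = -4*x
Assembling: d(omega) = (-3*x) dx ∧ dy + (-4*x) dx ∧ dz.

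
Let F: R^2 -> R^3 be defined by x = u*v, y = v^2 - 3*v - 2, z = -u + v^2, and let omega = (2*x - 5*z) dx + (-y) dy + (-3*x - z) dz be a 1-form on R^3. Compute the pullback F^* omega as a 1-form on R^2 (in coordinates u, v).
F^* omega = (2*u*v^2 + 8*u*v - u - 5*v^3 + v^2) du + (2*u^2*v + 5*u^2 - 11*u*v^2 + 2*u*v - 4*v^3 + 9*v^2 - 5*v - 6) dv

Using F^*(f dg) = (f ∘ F) d(g ∘ F), substitute each coordinate x_i by F_i(u, v) in f_i, and replace dx_i by d F_i = (∂F_i/∂u) du + (∂F_i/∂v) dv.
  For the x component: f_1(F) = 2*u*v + 5*u - 5*v^2; d F_1 = (v) du + (u) dv
  For the y component: f_2(F) = -v^2 + 3*v + 2; d F_2 = (0) du + (2*v - 3) dv
  For the z component: f_3(F) = -3*u*v + u - v^2; d F_3 = (-1) du + (2*v) dv
Combining and collecting du, dv coefficients:
  coeff of du: 2*u*v^2 + 8*u*v - u - 5*v^3 + v^2
  coeff of dv: 2*u^2*v + 5*u^2 - 11*u*v^2 + 2*u*v - 4*v^3 + 9*v^2 - 5*v - 6
F^* omega = (2*u*v^2 + 8*u*v - u - 5*v^3 + v^2) du + (2*u^2*v + 5*u^2 - 11*u*v^2 + 2*u*v - 4*v^3 + 9*v^2 - 5*v - 6) dv.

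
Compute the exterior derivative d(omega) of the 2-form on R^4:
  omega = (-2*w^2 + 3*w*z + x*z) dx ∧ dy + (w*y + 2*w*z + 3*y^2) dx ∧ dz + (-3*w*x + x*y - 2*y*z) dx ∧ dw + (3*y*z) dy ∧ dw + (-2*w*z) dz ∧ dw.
d(omega) = (2*w + x - 6*y) dx ∧ dy ∧ dz + (-4*w - x + 5*z) dx ∧ dy ∧ dw + (3*y + 2*z) dx ∧ dz ∧ dw + (-3*y) dy ∧ dz ∧ dw

For a 2-form omega = sum_{i<j} g_{ij} dx_i ∧ dx_j, the exterior derivative is
  d(omega) = sum_{i<j} d(g_{ij}) ∧ dx_i ∧ dx_j = sum_{i<j, k} (∂g_{ij}/∂x_k) dx_k ∧ dx_i ∧ dx_j.
Expand each term, using dx_k ∧ dx_i ∧ dx_j = sgn(permutation) dx_{(a)} ∧ dx_{(b)} ∧ dx_{(c)} with (a < b < c) sorted:
  d(-2*w^2 + 3*w*z + x*z) includes (∂/∂z)(-2*w^2 + 3*w*z + x*z) dz = (3*w + x) dz, which multiplied by dx ∧ dy gives (3*w + x) dx ∧ dy ∧ dz
  d(-2*w^2 + 3*w*z + x*z) includes (∂/∂w)(-2*w^2 + 3*w*z + x*z) dw = (-4*w + 3*z) dw, which multiplied by dx ∧ dy gives (-4*w + 3*z) dx ∧ dy ∧ dw
  d(w*y + 2*w*z + 3*y^2) includes (∂/∂y)(w*y + 2*w*z + 3*y^2) dy = (w + 6*y) dy, which multiplied by dx ∧ dz gives (-w - 6*y) dx ∧ dy ∧ dz
  d(w*y + 2*w*z + 3*y^2) includes (∂/∂w)(w*y + 2*w*z + 3*y^2) dw = (y + 2*z) dw, which multiplied by dx ∧ dz gives (y + 2*z) dx ∧ dz ∧ dw
  d(-3*w*x + x*y - 2*y*z) includes (∂/∂y)(-3*w*x + x*y - 2*y*z) dy = (x - 2*z) dy, which multiplied by dx ∧ dw gives (-x + 2*z) dx ∧ dy ∧ dw
  d(-3*w*x + x*y - 2*y*z) includes (∂/∂z)(-3*w*x + x*y - 2*y*z) dz = (-2*y) dz, which multiplied by dx ∧ dw gives (2*y) dx ∧ dz ∧ dw
  d(3*y*z) includes (∂/∂z)(3*y*z) dz = (3*y) dz, which multiplied by dy ∧ dw gives (-3*y) dy ∧ dz ∧ dw
Collecting like 3-forms: d(omega) = (2*w + x - 6*y) dx ∧ dy ∧ dz + (-4*w - x + 5*z) dx ∧ dy ∧ dw + (3*y + 2*z) dx ∧ dz ∧ dw + (-3*y) dy ∧ dz ∧ dw.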